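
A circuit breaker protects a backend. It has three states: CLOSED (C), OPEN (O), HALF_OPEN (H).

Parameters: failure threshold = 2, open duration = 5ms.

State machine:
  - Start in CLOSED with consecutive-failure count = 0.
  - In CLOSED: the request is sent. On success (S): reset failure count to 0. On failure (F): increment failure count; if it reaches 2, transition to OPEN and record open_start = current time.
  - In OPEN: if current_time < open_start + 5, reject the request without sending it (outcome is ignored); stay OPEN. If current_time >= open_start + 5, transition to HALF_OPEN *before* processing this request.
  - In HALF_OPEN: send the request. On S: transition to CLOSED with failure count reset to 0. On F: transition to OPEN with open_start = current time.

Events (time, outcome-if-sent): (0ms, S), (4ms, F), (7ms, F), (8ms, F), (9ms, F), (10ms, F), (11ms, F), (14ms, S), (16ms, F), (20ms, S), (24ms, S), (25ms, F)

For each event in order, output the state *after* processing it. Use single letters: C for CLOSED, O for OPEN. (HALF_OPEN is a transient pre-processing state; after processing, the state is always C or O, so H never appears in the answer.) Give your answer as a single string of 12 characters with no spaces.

State after each event:
  event#1 t=0ms outcome=S: state=CLOSED
  event#2 t=4ms outcome=F: state=CLOSED
  event#3 t=7ms outcome=F: state=OPEN
  event#4 t=8ms outcome=F: state=OPEN
  event#5 t=9ms outcome=F: state=OPEN
  event#6 t=10ms outcome=F: state=OPEN
  event#7 t=11ms outcome=F: state=OPEN
  event#8 t=14ms outcome=S: state=CLOSED
  event#9 t=16ms outcome=F: state=CLOSED
  event#10 t=20ms outcome=S: state=CLOSED
  event#11 t=24ms outcome=S: state=CLOSED
  event#12 t=25ms outcome=F: state=CLOSED

Answer: CCOOOOOCCCCC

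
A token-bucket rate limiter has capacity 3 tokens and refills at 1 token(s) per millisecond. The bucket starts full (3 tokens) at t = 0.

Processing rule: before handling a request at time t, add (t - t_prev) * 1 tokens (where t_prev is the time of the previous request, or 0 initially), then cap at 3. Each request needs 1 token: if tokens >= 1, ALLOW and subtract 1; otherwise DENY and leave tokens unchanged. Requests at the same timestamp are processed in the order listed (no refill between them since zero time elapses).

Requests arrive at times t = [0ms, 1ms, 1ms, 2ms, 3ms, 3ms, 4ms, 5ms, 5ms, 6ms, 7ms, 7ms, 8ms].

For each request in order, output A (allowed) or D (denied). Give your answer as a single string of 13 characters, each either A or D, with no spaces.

Simulating step by step:
  req#1 t=0ms: ALLOW
  req#2 t=1ms: ALLOW
  req#3 t=1ms: ALLOW
  req#4 t=2ms: ALLOW
  req#5 t=3ms: ALLOW
  req#6 t=3ms: ALLOW
  req#7 t=4ms: ALLOW
  req#8 t=5ms: ALLOW
  req#9 t=5ms: DENY
  req#10 t=6ms: ALLOW
  req#11 t=7ms: ALLOW
  req#12 t=7ms: DENY
  req#13 t=8ms: ALLOW

Answer: AAAAAAAADAADA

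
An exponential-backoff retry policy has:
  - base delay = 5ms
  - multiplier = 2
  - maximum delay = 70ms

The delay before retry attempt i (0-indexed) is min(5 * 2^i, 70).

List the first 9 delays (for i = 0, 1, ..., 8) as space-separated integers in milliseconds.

Answer: 5 10 20 40 70 70 70 70 70

Derivation:
Computing each delay:
  i=0: min(5*2^0, 70) = 5
  i=1: min(5*2^1, 70) = 10
  i=2: min(5*2^2, 70) = 20
  i=3: min(5*2^3, 70) = 40
  i=4: min(5*2^4, 70) = 70
  i=5: min(5*2^5, 70) = 70
  i=6: min(5*2^6, 70) = 70
  i=7: min(5*2^7, 70) = 70
  i=8: min(5*2^8, 70) = 70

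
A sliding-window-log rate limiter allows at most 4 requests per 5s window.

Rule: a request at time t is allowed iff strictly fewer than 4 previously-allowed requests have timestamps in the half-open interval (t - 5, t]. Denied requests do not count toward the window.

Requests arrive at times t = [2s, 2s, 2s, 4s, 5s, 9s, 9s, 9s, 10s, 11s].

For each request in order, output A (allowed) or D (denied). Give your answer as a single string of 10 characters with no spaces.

Tracking allowed requests in the window:
  req#1 t=2s: ALLOW
  req#2 t=2s: ALLOW
  req#3 t=2s: ALLOW
  req#4 t=4s: ALLOW
  req#5 t=5s: DENY
  req#6 t=9s: ALLOW
  req#7 t=9s: ALLOW
  req#8 t=9s: ALLOW
  req#9 t=10s: ALLOW
  req#10 t=11s: DENY

Answer: AAAADAAAAD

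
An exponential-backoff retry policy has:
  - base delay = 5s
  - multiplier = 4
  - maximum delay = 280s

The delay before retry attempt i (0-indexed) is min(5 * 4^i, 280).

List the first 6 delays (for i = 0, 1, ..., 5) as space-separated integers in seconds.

Computing each delay:
  i=0: min(5*4^0, 280) = 5
  i=1: min(5*4^1, 280) = 20
  i=2: min(5*4^2, 280) = 80
  i=3: min(5*4^3, 280) = 280
  i=4: min(5*4^4, 280) = 280
  i=5: min(5*4^5, 280) = 280

Answer: 5 20 80 280 280 280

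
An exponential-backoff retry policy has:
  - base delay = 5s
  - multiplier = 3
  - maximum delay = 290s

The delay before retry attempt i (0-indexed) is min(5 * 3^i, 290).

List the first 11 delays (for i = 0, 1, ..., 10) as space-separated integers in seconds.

Answer: 5 15 45 135 290 290 290 290 290 290 290

Derivation:
Computing each delay:
  i=0: min(5*3^0, 290) = 5
  i=1: min(5*3^1, 290) = 15
  i=2: min(5*3^2, 290) = 45
  i=3: min(5*3^3, 290) = 135
  i=4: min(5*3^4, 290) = 290
  i=5: min(5*3^5, 290) = 290
  i=6: min(5*3^6, 290) = 290
  i=7: min(5*3^7, 290) = 290
  i=8: min(5*3^8, 290) = 290
  i=9: min(5*3^9, 290) = 290
  i=10: min(5*3^10, 290) = 290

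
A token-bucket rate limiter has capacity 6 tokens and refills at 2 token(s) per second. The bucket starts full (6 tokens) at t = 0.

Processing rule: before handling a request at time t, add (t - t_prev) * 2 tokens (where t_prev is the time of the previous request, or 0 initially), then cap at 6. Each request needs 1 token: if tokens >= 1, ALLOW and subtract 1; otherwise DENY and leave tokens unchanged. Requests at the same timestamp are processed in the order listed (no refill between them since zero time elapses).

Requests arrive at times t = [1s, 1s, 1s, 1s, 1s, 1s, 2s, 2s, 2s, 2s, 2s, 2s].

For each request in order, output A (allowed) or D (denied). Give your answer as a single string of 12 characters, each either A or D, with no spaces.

Simulating step by step:
  req#1 t=1s: ALLOW
  req#2 t=1s: ALLOW
  req#3 t=1s: ALLOW
  req#4 t=1s: ALLOW
  req#5 t=1s: ALLOW
  req#6 t=1s: ALLOW
  req#7 t=2s: ALLOW
  req#8 t=2s: ALLOW
  req#9 t=2s: DENY
  req#10 t=2s: DENY
  req#11 t=2s: DENY
  req#12 t=2s: DENY

Answer: AAAAAAAADDDD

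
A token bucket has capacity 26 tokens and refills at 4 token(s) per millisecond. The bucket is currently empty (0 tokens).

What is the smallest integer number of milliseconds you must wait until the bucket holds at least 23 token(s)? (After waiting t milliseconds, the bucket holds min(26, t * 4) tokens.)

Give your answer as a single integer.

Answer: 6

Derivation:
Need t * 4 >= 23, so t >= 23/4.
Smallest integer t = ceil(23/4) = 6.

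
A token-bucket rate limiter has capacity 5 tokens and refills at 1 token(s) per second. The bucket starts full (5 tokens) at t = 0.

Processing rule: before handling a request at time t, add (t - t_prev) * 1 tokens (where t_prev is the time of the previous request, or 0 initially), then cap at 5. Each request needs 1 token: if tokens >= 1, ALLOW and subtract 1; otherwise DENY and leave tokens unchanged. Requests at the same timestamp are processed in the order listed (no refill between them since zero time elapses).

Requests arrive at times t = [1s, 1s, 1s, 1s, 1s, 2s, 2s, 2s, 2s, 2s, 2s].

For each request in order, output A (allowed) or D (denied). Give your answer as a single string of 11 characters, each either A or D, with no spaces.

Answer: AAAAAADDDDD

Derivation:
Simulating step by step:
  req#1 t=1s: ALLOW
  req#2 t=1s: ALLOW
  req#3 t=1s: ALLOW
  req#4 t=1s: ALLOW
  req#5 t=1s: ALLOW
  req#6 t=2s: ALLOW
  req#7 t=2s: DENY
  req#8 t=2s: DENY
  req#9 t=2s: DENY
  req#10 t=2s: DENY
  req#11 t=2s: DENY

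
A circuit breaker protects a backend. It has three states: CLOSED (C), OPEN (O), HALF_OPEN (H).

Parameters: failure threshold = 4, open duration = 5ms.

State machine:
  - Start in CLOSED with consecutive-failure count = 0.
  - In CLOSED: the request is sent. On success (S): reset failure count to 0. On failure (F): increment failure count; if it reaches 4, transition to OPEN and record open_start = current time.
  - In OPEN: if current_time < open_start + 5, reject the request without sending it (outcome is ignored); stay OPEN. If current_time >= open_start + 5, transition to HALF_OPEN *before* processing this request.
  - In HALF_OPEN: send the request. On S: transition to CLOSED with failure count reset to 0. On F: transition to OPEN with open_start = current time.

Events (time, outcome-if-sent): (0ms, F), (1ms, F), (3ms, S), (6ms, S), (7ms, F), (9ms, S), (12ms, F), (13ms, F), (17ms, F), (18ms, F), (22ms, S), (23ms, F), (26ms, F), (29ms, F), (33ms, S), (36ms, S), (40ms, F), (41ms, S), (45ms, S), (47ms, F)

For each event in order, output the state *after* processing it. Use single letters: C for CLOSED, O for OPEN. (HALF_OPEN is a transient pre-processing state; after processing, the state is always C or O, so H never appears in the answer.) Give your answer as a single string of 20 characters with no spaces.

State after each event:
  event#1 t=0ms outcome=F: state=CLOSED
  event#2 t=1ms outcome=F: state=CLOSED
  event#3 t=3ms outcome=S: state=CLOSED
  event#4 t=6ms outcome=S: state=CLOSED
  event#5 t=7ms outcome=F: state=CLOSED
  event#6 t=9ms outcome=S: state=CLOSED
  event#7 t=12ms outcome=F: state=CLOSED
  event#8 t=13ms outcome=F: state=CLOSED
  event#9 t=17ms outcome=F: state=CLOSED
  event#10 t=18ms outcome=F: state=OPEN
  event#11 t=22ms outcome=S: state=OPEN
  event#12 t=23ms outcome=F: state=OPEN
  event#13 t=26ms outcome=F: state=OPEN
  event#14 t=29ms outcome=F: state=OPEN
  event#15 t=33ms outcome=S: state=OPEN
  event#16 t=36ms outcome=S: state=CLOSED
  event#17 t=40ms outcome=F: state=CLOSED
  event#18 t=41ms outcome=S: state=CLOSED
  event#19 t=45ms outcome=S: state=CLOSED
  event#20 t=47ms outcome=F: state=CLOSED

Answer: CCCCCCCCCOOOOOOCCCCC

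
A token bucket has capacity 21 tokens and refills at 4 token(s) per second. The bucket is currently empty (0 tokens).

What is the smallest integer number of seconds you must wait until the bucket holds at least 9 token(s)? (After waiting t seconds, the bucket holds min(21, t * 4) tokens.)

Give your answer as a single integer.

Need t * 4 >= 9, so t >= 9/4.
Smallest integer t = ceil(9/4) = 3.

Answer: 3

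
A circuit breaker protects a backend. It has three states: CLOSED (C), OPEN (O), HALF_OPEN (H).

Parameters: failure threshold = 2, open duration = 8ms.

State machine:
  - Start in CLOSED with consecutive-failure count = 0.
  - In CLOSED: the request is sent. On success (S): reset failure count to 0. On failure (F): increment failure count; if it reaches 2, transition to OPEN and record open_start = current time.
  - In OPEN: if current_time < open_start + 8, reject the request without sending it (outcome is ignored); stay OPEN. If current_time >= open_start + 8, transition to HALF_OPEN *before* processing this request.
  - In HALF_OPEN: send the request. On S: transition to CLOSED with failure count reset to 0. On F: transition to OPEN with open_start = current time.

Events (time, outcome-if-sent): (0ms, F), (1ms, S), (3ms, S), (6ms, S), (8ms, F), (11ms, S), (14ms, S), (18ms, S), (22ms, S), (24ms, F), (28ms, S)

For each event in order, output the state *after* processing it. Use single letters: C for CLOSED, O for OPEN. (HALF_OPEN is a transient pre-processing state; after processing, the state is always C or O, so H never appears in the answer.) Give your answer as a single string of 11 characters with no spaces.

State after each event:
  event#1 t=0ms outcome=F: state=CLOSED
  event#2 t=1ms outcome=S: state=CLOSED
  event#3 t=3ms outcome=S: state=CLOSED
  event#4 t=6ms outcome=S: state=CLOSED
  event#5 t=8ms outcome=F: state=CLOSED
  event#6 t=11ms outcome=S: state=CLOSED
  event#7 t=14ms outcome=S: state=CLOSED
  event#8 t=18ms outcome=S: state=CLOSED
  event#9 t=22ms outcome=S: state=CLOSED
  event#10 t=24ms outcome=F: state=CLOSED
  event#11 t=28ms outcome=S: state=CLOSED

Answer: CCCCCCCCCCC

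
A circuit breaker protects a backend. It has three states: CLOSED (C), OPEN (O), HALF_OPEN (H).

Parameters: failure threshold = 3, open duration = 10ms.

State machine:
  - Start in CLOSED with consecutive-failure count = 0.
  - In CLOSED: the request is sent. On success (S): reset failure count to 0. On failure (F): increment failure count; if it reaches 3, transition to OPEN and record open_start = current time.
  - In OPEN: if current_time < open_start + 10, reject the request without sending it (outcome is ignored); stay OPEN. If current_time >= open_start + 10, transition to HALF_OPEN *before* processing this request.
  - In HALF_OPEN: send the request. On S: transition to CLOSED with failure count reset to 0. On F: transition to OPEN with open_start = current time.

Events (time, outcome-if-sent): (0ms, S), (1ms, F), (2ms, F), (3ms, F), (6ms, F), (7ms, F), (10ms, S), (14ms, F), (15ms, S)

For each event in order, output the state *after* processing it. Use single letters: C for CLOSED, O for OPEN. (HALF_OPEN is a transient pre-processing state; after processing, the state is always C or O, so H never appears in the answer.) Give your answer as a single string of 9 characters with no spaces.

Answer: CCCOOOOOO

Derivation:
State after each event:
  event#1 t=0ms outcome=S: state=CLOSED
  event#2 t=1ms outcome=F: state=CLOSED
  event#3 t=2ms outcome=F: state=CLOSED
  event#4 t=3ms outcome=F: state=OPEN
  event#5 t=6ms outcome=F: state=OPEN
  event#6 t=7ms outcome=F: state=OPEN
  event#7 t=10ms outcome=S: state=OPEN
  event#8 t=14ms outcome=F: state=OPEN
  event#9 t=15ms outcome=S: state=OPEN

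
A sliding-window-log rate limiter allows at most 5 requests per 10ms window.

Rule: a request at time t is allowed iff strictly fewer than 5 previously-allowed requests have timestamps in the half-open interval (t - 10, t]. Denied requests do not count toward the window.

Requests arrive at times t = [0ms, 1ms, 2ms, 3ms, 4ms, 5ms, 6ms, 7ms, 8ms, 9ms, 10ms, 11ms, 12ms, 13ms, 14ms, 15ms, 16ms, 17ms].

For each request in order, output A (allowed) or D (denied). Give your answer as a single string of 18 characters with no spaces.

Answer: AAAAADDDDDAAAAADDD

Derivation:
Tracking allowed requests in the window:
  req#1 t=0ms: ALLOW
  req#2 t=1ms: ALLOW
  req#3 t=2ms: ALLOW
  req#4 t=3ms: ALLOW
  req#5 t=4ms: ALLOW
  req#6 t=5ms: DENY
  req#7 t=6ms: DENY
  req#8 t=7ms: DENY
  req#9 t=8ms: DENY
  req#10 t=9ms: DENY
  req#11 t=10ms: ALLOW
  req#12 t=11ms: ALLOW
  req#13 t=12ms: ALLOW
  req#14 t=13ms: ALLOW
  req#15 t=14ms: ALLOW
  req#16 t=15ms: DENY
  req#17 t=16ms: DENY
  req#18 t=17ms: DENY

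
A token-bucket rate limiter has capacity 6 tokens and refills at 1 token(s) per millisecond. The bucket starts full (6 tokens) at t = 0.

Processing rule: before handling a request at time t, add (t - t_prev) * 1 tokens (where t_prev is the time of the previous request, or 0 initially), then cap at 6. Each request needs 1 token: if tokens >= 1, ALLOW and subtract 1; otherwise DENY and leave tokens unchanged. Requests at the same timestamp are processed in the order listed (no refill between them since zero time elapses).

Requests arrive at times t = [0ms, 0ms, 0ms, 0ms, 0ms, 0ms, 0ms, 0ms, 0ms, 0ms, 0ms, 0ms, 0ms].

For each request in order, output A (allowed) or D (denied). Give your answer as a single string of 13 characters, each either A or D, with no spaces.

Simulating step by step:
  req#1 t=0ms: ALLOW
  req#2 t=0ms: ALLOW
  req#3 t=0ms: ALLOW
  req#4 t=0ms: ALLOW
  req#5 t=0ms: ALLOW
  req#6 t=0ms: ALLOW
  req#7 t=0ms: DENY
  req#8 t=0ms: DENY
  req#9 t=0ms: DENY
  req#10 t=0ms: DENY
  req#11 t=0ms: DENY
  req#12 t=0ms: DENY
  req#13 t=0ms: DENY

Answer: AAAAAADDDDDDD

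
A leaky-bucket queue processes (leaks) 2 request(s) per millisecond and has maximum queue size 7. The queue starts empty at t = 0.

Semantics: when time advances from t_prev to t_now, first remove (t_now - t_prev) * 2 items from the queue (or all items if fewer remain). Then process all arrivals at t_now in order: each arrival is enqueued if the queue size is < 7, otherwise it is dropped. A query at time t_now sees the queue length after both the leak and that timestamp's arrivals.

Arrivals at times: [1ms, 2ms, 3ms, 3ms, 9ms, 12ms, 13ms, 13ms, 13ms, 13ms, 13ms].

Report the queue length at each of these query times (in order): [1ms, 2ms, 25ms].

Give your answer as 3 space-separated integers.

Queue lengths at query times:
  query t=1ms: backlog = 1
  query t=2ms: backlog = 1
  query t=25ms: backlog = 0

Answer: 1 1 0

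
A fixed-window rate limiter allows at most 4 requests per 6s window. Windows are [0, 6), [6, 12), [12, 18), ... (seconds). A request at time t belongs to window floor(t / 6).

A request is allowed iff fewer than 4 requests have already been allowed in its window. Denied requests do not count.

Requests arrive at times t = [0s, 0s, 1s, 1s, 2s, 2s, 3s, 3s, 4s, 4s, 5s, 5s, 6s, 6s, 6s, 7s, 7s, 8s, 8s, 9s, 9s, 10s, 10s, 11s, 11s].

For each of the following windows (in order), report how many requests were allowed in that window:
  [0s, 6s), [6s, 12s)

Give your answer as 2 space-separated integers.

Processing requests:
  req#1 t=0s (window 0): ALLOW
  req#2 t=0s (window 0): ALLOW
  req#3 t=1s (window 0): ALLOW
  req#4 t=1s (window 0): ALLOW
  req#5 t=2s (window 0): DENY
  req#6 t=2s (window 0): DENY
  req#7 t=3s (window 0): DENY
  req#8 t=3s (window 0): DENY
  req#9 t=4s (window 0): DENY
  req#10 t=4s (window 0): DENY
  req#11 t=5s (window 0): DENY
  req#12 t=5s (window 0): DENY
  req#13 t=6s (window 1): ALLOW
  req#14 t=6s (window 1): ALLOW
  req#15 t=6s (window 1): ALLOW
  req#16 t=7s (window 1): ALLOW
  req#17 t=7s (window 1): DENY
  req#18 t=8s (window 1): DENY
  req#19 t=8s (window 1): DENY
  req#20 t=9s (window 1): DENY
  req#21 t=9s (window 1): DENY
  req#22 t=10s (window 1): DENY
  req#23 t=10s (window 1): DENY
  req#24 t=11s (window 1): DENY
  req#25 t=11s (window 1): DENY

Allowed counts by window: 4 4

Answer: 4 4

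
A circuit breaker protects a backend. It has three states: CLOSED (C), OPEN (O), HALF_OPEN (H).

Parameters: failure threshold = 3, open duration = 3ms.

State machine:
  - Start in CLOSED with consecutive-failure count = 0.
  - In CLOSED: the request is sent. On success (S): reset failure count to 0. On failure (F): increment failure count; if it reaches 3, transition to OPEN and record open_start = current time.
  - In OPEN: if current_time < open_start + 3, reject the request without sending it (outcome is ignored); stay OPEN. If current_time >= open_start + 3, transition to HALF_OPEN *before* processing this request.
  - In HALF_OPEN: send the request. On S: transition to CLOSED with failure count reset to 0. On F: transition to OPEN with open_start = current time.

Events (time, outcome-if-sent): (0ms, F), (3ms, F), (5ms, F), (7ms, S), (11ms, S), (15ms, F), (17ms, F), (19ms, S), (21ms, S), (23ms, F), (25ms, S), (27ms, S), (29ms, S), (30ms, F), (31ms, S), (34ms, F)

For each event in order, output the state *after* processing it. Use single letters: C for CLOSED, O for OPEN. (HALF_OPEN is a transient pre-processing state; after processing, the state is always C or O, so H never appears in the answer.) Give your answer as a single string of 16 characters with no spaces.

State after each event:
  event#1 t=0ms outcome=F: state=CLOSED
  event#2 t=3ms outcome=F: state=CLOSED
  event#3 t=5ms outcome=F: state=OPEN
  event#4 t=7ms outcome=S: state=OPEN
  event#5 t=11ms outcome=S: state=CLOSED
  event#6 t=15ms outcome=F: state=CLOSED
  event#7 t=17ms outcome=F: state=CLOSED
  event#8 t=19ms outcome=S: state=CLOSED
  event#9 t=21ms outcome=S: state=CLOSED
  event#10 t=23ms outcome=F: state=CLOSED
  event#11 t=25ms outcome=S: state=CLOSED
  event#12 t=27ms outcome=S: state=CLOSED
  event#13 t=29ms outcome=S: state=CLOSED
  event#14 t=30ms outcome=F: state=CLOSED
  event#15 t=31ms outcome=S: state=CLOSED
  event#16 t=34ms outcome=F: state=CLOSED

Answer: CCOOCCCCCCCCCCCC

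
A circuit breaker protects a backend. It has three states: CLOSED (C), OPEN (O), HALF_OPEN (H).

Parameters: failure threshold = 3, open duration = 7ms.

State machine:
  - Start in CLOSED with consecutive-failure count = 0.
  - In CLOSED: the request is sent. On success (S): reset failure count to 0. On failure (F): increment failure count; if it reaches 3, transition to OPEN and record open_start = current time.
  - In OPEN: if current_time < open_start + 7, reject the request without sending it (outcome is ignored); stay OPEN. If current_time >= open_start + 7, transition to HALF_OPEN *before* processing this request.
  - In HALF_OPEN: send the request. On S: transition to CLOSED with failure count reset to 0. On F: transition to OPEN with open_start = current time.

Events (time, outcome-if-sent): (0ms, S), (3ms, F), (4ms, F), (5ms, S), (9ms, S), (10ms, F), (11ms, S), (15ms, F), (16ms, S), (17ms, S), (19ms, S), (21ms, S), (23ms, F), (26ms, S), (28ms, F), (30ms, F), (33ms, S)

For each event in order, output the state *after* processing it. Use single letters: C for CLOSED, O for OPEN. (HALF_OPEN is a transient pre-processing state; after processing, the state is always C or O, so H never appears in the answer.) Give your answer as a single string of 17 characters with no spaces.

State after each event:
  event#1 t=0ms outcome=S: state=CLOSED
  event#2 t=3ms outcome=F: state=CLOSED
  event#3 t=4ms outcome=F: state=CLOSED
  event#4 t=5ms outcome=S: state=CLOSED
  event#5 t=9ms outcome=S: state=CLOSED
  event#6 t=10ms outcome=F: state=CLOSED
  event#7 t=11ms outcome=S: state=CLOSED
  event#8 t=15ms outcome=F: state=CLOSED
  event#9 t=16ms outcome=S: state=CLOSED
  event#10 t=17ms outcome=S: state=CLOSED
  event#11 t=19ms outcome=S: state=CLOSED
  event#12 t=21ms outcome=S: state=CLOSED
  event#13 t=23ms outcome=F: state=CLOSED
  event#14 t=26ms outcome=S: state=CLOSED
  event#15 t=28ms outcome=F: state=CLOSED
  event#16 t=30ms outcome=F: state=CLOSED
  event#17 t=33ms outcome=S: state=CLOSED

Answer: CCCCCCCCCCCCCCCCC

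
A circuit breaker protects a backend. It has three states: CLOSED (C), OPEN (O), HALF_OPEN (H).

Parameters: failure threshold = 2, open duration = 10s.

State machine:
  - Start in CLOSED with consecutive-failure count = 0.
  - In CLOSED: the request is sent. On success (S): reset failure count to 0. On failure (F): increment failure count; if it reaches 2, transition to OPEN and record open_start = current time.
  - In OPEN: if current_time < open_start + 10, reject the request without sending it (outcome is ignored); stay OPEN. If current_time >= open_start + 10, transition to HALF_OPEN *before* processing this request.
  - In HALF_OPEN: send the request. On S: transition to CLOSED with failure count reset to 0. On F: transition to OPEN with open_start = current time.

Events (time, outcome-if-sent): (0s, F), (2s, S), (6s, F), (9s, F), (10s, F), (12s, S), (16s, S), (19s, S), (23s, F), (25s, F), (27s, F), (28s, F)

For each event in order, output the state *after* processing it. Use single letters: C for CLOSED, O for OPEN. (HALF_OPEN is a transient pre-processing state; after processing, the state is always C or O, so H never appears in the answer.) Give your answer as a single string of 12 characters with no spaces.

State after each event:
  event#1 t=0s outcome=F: state=CLOSED
  event#2 t=2s outcome=S: state=CLOSED
  event#3 t=6s outcome=F: state=CLOSED
  event#4 t=9s outcome=F: state=OPEN
  event#5 t=10s outcome=F: state=OPEN
  event#6 t=12s outcome=S: state=OPEN
  event#7 t=16s outcome=S: state=OPEN
  event#8 t=19s outcome=S: state=CLOSED
  event#9 t=23s outcome=F: state=CLOSED
  event#10 t=25s outcome=F: state=OPEN
  event#11 t=27s outcome=F: state=OPEN
  event#12 t=28s outcome=F: state=OPEN

Answer: CCCOOOOCCOOO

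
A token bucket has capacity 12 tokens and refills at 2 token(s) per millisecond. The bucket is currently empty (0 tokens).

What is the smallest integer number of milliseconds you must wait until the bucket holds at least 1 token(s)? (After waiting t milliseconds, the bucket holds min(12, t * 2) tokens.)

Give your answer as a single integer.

Answer: 1

Derivation:
Need t * 2 >= 1, so t >= 1/2.
Smallest integer t = ceil(1/2) = 1.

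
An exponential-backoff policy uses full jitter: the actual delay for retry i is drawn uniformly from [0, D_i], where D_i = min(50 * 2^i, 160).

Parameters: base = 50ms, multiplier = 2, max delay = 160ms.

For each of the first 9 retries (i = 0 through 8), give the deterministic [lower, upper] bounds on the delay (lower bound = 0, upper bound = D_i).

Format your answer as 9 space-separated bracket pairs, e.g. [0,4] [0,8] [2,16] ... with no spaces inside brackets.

Computing bounds per retry:
  i=0: D_i=min(50*2^0,160)=50, bounds=[0,50]
  i=1: D_i=min(50*2^1,160)=100, bounds=[0,100]
  i=2: D_i=min(50*2^2,160)=160, bounds=[0,160]
  i=3: D_i=min(50*2^3,160)=160, bounds=[0,160]
  i=4: D_i=min(50*2^4,160)=160, bounds=[0,160]
  i=5: D_i=min(50*2^5,160)=160, bounds=[0,160]
  i=6: D_i=min(50*2^6,160)=160, bounds=[0,160]
  i=7: D_i=min(50*2^7,160)=160, bounds=[0,160]
  i=8: D_i=min(50*2^8,160)=160, bounds=[0,160]

Answer: [0,50] [0,100] [0,160] [0,160] [0,160] [0,160] [0,160] [0,160] [0,160]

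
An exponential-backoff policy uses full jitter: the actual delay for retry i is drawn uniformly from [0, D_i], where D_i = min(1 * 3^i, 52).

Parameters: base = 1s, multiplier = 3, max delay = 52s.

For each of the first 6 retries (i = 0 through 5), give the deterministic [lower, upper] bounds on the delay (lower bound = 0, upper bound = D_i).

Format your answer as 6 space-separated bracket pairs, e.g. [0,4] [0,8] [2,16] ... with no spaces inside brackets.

Answer: [0,1] [0,3] [0,9] [0,27] [0,52] [0,52]

Derivation:
Computing bounds per retry:
  i=0: D_i=min(1*3^0,52)=1, bounds=[0,1]
  i=1: D_i=min(1*3^1,52)=3, bounds=[0,3]
  i=2: D_i=min(1*3^2,52)=9, bounds=[0,9]
  i=3: D_i=min(1*3^3,52)=27, bounds=[0,27]
  i=4: D_i=min(1*3^4,52)=52, bounds=[0,52]
  i=5: D_i=min(1*3^5,52)=52, bounds=[0,52]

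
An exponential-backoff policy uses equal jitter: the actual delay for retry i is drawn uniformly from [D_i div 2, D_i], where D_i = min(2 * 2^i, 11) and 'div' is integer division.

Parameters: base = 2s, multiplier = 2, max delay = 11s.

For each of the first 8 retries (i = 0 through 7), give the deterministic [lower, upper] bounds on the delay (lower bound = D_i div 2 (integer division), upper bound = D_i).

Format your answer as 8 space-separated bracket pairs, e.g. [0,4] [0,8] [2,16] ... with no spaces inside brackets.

Computing bounds per retry:
  i=0: D_i=min(2*2^0,11)=2, bounds=[1,2]
  i=1: D_i=min(2*2^1,11)=4, bounds=[2,4]
  i=2: D_i=min(2*2^2,11)=8, bounds=[4,8]
  i=3: D_i=min(2*2^3,11)=11, bounds=[5,11]
  i=4: D_i=min(2*2^4,11)=11, bounds=[5,11]
  i=5: D_i=min(2*2^5,11)=11, bounds=[5,11]
  i=6: D_i=min(2*2^6,11)=11, bounds=[5,11]
  i=7: D_i=min(2*2^7,11)=11, bounds=[5,11]

Answer: [1,2] [2,4] [4,8] [5,11] [5,11] [5,11] [5,11] [5,11]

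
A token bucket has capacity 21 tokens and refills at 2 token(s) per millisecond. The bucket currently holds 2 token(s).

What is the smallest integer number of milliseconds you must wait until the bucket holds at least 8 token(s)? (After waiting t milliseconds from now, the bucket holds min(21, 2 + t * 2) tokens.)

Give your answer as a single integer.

Need 2 + t * 2 >= 8, so t >= 6/2.
Smallest integer t = ceil(6/2) = 3.

Answer: 3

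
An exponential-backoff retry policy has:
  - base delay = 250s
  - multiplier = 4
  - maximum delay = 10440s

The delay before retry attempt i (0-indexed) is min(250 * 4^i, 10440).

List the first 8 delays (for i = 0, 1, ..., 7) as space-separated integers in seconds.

Answer: 250 1000 4000 10440 10440 10440 10440 10440

Derivation:
Computing each delay:
  i=0: min(250*4^0, 10440) = 250
  i=1: min(250*4^1, 10440) = 1000
  i=2: min(250*4^2, 10440) = 4000
  i=3: min(250*4^3, 10440) = 10440
  i=4: min(250*4^4, 10440) = 10440
  i=5: min(250*4^5, 10440) = 10440
  i=6: min(250*4^6, 10440) = 10440
  i=7: min(250*4^7, 10440) = 10440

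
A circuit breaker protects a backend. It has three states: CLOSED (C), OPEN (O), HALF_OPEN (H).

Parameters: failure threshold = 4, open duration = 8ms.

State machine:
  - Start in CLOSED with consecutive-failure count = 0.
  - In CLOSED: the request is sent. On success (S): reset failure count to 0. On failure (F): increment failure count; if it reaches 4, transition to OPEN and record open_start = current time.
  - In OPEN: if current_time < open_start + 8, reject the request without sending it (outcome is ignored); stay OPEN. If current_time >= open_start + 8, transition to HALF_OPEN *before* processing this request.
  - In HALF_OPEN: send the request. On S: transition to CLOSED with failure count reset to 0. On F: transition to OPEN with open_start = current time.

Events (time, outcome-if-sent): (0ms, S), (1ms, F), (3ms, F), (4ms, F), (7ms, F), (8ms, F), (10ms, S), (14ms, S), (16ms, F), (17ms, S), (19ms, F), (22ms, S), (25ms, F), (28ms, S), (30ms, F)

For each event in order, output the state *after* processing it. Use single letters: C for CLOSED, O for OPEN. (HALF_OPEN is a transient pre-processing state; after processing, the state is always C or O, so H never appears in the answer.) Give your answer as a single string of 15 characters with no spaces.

Answer: CCCCOOOOOOOOOOO

Derivation:
State after each event:
  event#1 t=0ms outcome=S: state=CLOSED
  event#2 t=1ms outcome=F: state=CLOSED
  event#3 t=3ms outcome=F: state=CLOSED
  event#4 t=4ms outcome=F: state=CLOSED
  event#5 t=7ms outcome=F: state=OPEN
  event#6 t=8ms outcome=F: state=OPEN
  event#7 t=10ms outcome=S: state=OPEN
  event#8 t=14ms outcome=S: state=OPEN
  event#9 t=16ms outcome=F: state=OPEN
  event#10 t=17ms outcome=S: state=OPEN
  event#11 t=19ms outcome=F: state=OPEN
  event#12 t=22ms outcome=S: state=OPEN
  event#13 t=25ms outcome=F: state=OPEN
  event#14 t=28ms outcome=S: state=OPEN
  event#15 t=30ms outcome=F: state=OPEN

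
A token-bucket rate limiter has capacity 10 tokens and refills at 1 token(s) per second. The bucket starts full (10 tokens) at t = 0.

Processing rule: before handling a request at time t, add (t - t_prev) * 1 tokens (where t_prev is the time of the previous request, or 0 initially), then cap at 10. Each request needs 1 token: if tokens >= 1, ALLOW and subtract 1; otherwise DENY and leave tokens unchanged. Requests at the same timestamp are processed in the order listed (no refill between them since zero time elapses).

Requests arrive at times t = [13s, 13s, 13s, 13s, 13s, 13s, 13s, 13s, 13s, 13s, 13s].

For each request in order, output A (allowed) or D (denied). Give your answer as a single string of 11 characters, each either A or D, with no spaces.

Answer: AAAAAAAAAAD

Derivation:
Simulating step by step:
  req#1 t=13s: ALLOW
  req#2 t=13s: ALLOW
  req#3 t=13s: ALLOW
  req#4 t=13s: ALLOW
  req#5 t=13s: ALLOW
  req#6 t=13s: ALLOW
  req#7 t=13s: ALLOW
  req#8 t=13s: ALLOW
  req#9 t=13s: ALLOW
  req#10 t=13s: ALLOW
  req#11 t=13s: DENY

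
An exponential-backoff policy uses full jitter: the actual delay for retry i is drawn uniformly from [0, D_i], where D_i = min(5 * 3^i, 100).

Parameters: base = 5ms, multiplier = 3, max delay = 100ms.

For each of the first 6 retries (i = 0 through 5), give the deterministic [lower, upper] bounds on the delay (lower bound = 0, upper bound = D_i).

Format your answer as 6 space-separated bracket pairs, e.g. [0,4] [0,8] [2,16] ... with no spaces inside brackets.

Answer: [0,5] [0,15] [0,45] [0,100] [0,100] [0,100]

Derivation:
Computing bounds per retry:
  i=0: D_i=min(5*3^0,100)=5, bounds=[0,5]
  i=1: D_i=min(5*3^1,100)=15, bounds=[0,15]
  i=2: D_i=min(5*3^2,100)=45, bounds=[0,45]
  i=3: D_i=min(5*3^3,100)=100, bounds=[0,100]
  i=4: D_i=min(5*3^4,100)=100, bounds=[0,100]
  i=5: D_i=min(5*3^5,100)=100, bounds=[0,100]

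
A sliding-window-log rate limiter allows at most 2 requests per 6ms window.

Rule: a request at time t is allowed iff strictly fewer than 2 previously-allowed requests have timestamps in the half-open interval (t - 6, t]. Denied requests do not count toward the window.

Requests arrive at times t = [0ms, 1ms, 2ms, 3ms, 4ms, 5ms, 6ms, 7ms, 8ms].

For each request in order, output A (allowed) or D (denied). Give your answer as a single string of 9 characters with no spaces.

Tracking allowed requests in the window:
  req#1 t=0ms: ALLOW
  req#2 t=1ms: ALLOW
  req#3 t=2ms: DENY
  req#4 t=3ms: DENY
  req#5 t=4ms: DENY
  req#6 t=5ms: DENY
  req#7 t=6ms: ALLOW
  req#8 t=7ms: ALLOW
  req#9 t=8ms: DENY

Answer: AADDDDAAD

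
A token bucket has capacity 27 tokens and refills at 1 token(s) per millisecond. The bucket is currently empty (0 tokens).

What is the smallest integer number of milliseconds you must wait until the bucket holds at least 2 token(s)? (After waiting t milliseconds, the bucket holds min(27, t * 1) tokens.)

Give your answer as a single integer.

Need t * 1 >= 2, so t >= 2/1.
Smallest integer t = ceil(2/1) = 2.

Answer: 2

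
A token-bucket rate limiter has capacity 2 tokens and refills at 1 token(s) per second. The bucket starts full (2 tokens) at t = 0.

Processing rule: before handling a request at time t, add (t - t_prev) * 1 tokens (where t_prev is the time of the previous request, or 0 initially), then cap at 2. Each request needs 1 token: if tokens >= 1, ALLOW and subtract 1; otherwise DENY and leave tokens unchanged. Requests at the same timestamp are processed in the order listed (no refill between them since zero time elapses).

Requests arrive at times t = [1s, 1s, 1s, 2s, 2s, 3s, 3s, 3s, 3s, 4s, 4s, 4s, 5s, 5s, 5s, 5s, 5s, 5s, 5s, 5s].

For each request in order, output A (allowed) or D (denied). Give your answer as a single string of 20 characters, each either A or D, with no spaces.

Answer: AADADADDDADDADDDDDDD

Derivation:
Simulating step by step:
  req#1 t=1s: ALLOW
  req#2 t=1s: ALLOW
  req#3 t=1s: DENY
  req#4 t=2s: ALLOW
  req#5 t=2s: DENY
  req#6 t=3s: ALLOW
  req#7 t=3s: DENY
  req#8 t=3s: DENY
  req#9 t=3s: DENY
  req#10 t=4s: ALLOW
  req#11 t=4s: DENY
  req#12 t=4s: DENY
  req#13 t=5s: ALLOW
  req#14 t=5s: DENY
  req#15 t=5s: DENY
  req#16 t=5s: DENY
  req#17 t=5s: DENY
  req#18 t=5s: DENY
  req#19 t=5s: DENY
  req#20 t=5s: DENY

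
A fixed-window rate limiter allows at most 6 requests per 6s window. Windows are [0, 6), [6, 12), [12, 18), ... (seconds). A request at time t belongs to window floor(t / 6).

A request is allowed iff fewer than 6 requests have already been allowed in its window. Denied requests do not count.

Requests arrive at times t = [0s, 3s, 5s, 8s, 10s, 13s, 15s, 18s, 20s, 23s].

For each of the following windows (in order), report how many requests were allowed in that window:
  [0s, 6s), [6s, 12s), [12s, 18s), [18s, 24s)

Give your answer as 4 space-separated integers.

Answer: 3 2 2 3

Derivation:
Processing requests:
  req#1 t=0s (window 0): ALLOW
  req#2 t=3s (window 0): ALLOW
  req#3 t=5s (window 0): ALLOW
  req#4 t=8s (window 1): ALLOW
  req#5 t=10s (window 1): ALLOW
  req#6 t=13s (window 2): ALLOW
  req#7 t=15s (window 2): ALLOW
  req#8 t=18s (window 3): ALLOW
  req#9 t=20s (window 3): ALLOW
  req#10 t=23s (window 3): ALLOW

Allowed counts by window: 3 2 2 3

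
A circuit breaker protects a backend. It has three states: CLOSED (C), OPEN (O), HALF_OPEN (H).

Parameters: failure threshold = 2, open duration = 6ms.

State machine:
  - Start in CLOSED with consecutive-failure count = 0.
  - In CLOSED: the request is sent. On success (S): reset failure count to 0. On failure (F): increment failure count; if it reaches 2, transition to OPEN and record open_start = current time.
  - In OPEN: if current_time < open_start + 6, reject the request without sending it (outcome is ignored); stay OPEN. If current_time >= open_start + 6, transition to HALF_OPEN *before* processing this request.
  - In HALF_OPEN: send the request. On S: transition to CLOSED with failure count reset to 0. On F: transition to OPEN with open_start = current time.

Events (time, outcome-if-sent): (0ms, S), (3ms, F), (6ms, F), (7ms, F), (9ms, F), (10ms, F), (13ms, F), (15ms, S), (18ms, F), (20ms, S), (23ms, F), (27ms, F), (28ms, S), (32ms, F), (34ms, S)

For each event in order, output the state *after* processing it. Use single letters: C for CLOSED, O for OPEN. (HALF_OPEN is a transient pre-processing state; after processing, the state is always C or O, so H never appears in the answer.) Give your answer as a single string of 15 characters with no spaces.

Answer: CCOOOOOOOCCOOOC

Derivation:
State after each event:
  event#1 t=0ms outcome=S: state=CLOSED
  event#2 t=3ms outcome=F: state=CLOSED
  event#3 t=6ms outcome=F: state=OPEN
  event#4 t=7ms outcome=F: state=OPEN
  event#5 t=9ms outcome=F: state=OPEN
  event#6 t=10ms outcome=F: state=OPEN
  event#7 t=13ms outcome=F: state=OPEN
  event#8 t=15ms outcome=S: state=OPEN
  event#9 t=18ms outcome=F: state=OPEN
  event#10 t=20ms outcome=S: state=CLOSED
  event#11 t=23ms outcome=F: state=CLOSED
  event#12 t=27ms outcome=F: state=OPEN
  event#13 t=28ms outcome=S: state=OPEN
  event#14 t=32ms outcome=F: state=OPEN
  event#15 t=34ms outcome=S: state=CLOSED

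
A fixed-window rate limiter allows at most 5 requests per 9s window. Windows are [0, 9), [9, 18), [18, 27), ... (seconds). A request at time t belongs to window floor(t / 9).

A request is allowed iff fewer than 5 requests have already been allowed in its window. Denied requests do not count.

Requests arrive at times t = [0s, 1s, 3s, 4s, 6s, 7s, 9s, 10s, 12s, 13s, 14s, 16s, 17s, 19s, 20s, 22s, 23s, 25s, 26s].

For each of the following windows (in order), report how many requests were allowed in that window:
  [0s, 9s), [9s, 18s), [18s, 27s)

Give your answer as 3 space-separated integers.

Answer: 5 5 5

Derivation:
Processing requests:
  req#1 t=0s (window 0): ALLOW
  req#2 t=1s (window 0): ALLOW
  req#3 t=3s (window 0): ALLOW
  req#4 t=4s (window 0): ALLOW
  req#5 t=6s (window 0): ALLOW
  req#6 t=7s (window 0): DENY
  req#7 t=9s (window 1): ALLOW
  req#8 t=10s (window 1): ALLOW
  req#9 t=12s (window 1): ALLOW
  req#10 t=13s (window 1): ALLOW
  req#11 t=14s (window 1): ALLOW
  req#12 t=16s (window 1): DENY
  req#13 t=17s (window 1): DENY
  req#14 t=19s (window 2): ALLOW
  req#15 t=20s (window 2): ALLOW
  req#16 t=22s (window 2): ALLOW
  req#17 t=23s (window 2): ALLOW
  req#18 t=25s (window 2): ALLOW
  req#19 t=26s (window 2): DENY

Allowed counts by window: 5 5 5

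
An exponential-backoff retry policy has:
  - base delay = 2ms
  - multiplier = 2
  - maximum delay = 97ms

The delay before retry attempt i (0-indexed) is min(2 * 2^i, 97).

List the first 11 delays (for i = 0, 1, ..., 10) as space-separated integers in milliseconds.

Answer: 2 4 8 16 32 64 97 97 97 97 97

Derivation:
Computing each delay:
  i=0: min(2*2^0, 97) = 2
  i=1: min(2*2^1, 97) = 4
  i=2: min(2*2^2, 97) = 8
  i=3: min(2*2^3, 97) = 16
  i=4: min(2*2^4, 97) = 32
  i=5: min(2*2^5, 97) = 64
  i=6: min(2*2^6, 97) = 97
  i=7: min(2*2^7, 97) = 97
  i=8: min(2*2^8, 97) = 97
  i=9: min(2*2^9, 97) = 97
  i=10: min(2*2^10, 97) = 97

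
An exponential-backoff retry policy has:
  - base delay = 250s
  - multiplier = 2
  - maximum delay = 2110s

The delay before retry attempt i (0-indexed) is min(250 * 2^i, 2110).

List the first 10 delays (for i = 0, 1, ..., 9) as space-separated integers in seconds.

Computing each delay:
  i=0: min(250*2^0, 2110) = 250
  i=1: min(250*2^1, 2110) = 500
  i=2: min(250*2^2, 2110) = 1000
  i=3: min(250*2^3, 2110) = 2000
  i=4: min(250*2^4, 2110) = 2110
  i=5: min(250*2^5, 2110) = 2110
  i=6: min(250*2^6, 2110) = 2110
  i=7: min(250*2^7, 2110) = 2110
  i=8: min(250*2^8, 2110) = 2110
  i=9: min(250*2^9, 2110) = 2110

Answer: 250 500 1000 2000 2110 2110 2110 2110 2110 2110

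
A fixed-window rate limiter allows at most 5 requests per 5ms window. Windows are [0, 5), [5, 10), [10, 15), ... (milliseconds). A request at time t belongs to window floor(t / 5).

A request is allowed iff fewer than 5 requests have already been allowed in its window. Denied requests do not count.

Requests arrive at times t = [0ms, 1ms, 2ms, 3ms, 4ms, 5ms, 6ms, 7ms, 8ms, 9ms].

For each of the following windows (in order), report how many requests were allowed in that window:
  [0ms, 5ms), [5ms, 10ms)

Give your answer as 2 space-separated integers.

Answer: 5 5

Derivation:
Processing requests:
  req#1 t=0ms (window 0): ALLOW
  req#2 t=1ms (window 0): ALLOW
  req#3 t=2ms (window 0): ALLOW
  req#4 t=3ms (window 0): ALLOW
  req#5 t=4ms (window 0): ALLOW
  req#6 t=5ms (window 1): ALLOW
  req#7 t=6ms (window 1): ALLOW
  req#8 t=7ms (window 1): ALLOW
  req#9 t=8ms (window 1): ALLOW
  req#10 t=9ms (window 1): ALLOW

Allowed counts by window: 5 5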